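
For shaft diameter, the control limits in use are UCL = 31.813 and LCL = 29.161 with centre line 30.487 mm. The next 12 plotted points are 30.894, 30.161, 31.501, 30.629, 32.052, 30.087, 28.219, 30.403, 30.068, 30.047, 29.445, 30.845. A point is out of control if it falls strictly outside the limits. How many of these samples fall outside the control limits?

2

Compare each point to [29.161, 31.813]: sample 5 = 32.052 > UCL; sample 7 = 28.219 < LCL.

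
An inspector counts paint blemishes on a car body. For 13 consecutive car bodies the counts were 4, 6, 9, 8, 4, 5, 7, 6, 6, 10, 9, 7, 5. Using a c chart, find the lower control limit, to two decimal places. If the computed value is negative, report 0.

c̄ = (4 + 6 + 9 + 8 + 4 + 5 + 7 + 6 + 6 + 10 + 9 + 7 + 5) / 13 = 86 / 13 = 6.6154
LCL = c̄ − 3√c̄ = 6.6154 − 3 × 2.5720 = -1.1007 → 0 (cannot be negative)

0.00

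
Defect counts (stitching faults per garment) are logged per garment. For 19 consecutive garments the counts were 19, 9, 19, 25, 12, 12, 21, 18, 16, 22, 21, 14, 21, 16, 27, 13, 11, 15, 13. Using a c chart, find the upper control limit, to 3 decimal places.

29.441

c̄ = (19 + 9 + 19 + 25 + 12 + 12 + 21 + 18 + 16 + 22 + 21 + 14 + 21 + 16 + 27 + 13 + 11 + 15 + 13) / 19 = 324 / 19 = 17.0526
UCL = c̄ + 3√c̄ = 17.0526 + 3 × √17.0526 = 17.0526 + 3 × 4.1295 = 29.4411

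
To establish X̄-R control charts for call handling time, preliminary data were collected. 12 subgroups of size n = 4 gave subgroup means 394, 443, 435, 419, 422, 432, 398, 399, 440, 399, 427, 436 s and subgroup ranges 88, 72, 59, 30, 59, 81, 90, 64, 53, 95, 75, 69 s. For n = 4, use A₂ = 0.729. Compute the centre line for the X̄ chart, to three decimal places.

X̄̄ = (394 + 443 + 435 + 419 + 422 + 432 + 398 + 399 + 440 + 399 + 427 + 436) / 12 = 5044.0000 / 12 = 420.3333
CL = X̄̄ = 420.3333

420.333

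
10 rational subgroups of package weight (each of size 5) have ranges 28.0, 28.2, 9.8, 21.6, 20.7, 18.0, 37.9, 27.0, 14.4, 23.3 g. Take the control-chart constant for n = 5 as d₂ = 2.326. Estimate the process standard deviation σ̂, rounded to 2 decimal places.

R̄ = (28.0 + 28.2 + 9.8 + 21.6 + 20.7 + 18.0 + 37.9 + 27.0 + 14.4 + 23.3) / 10 = 22.8900
σ̂ = R̄ / d₂ = 22.8900 / 2.326 = 9.8409

9.84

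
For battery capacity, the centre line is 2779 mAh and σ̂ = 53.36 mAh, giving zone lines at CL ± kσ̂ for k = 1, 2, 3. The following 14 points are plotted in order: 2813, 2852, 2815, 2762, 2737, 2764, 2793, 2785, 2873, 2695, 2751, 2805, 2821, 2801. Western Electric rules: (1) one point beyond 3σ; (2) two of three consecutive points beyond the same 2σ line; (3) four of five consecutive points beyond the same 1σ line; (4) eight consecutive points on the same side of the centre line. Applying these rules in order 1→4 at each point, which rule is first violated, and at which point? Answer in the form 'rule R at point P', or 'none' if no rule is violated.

Zone of each point (C = within 1σ̂, B = 1σ̂–2σ̂, A = 2σ̂–3σ̂, * = beyond 3σ̂; sign = side of CL): 1:+C, 2:+B, 3:+C, 4:-C, 5:-C, 6:-C, 7:+C, 8:+C, 9:+B, 10:-B, 11:-C, 12:+C, 13:+C, 14:+C
No rule fires across all 14 points.

none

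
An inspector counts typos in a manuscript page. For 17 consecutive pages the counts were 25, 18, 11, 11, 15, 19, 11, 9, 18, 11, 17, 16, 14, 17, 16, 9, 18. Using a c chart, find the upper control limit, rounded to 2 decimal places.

26.62

c̄ = (25 + 18 + 11 + 11 + 15 + 19 + 11 + 9 + 18 + 11 + 17 + 16 + 14 + 17 + 16 + 9 + 18) / 17 = 255 / 17 = 15.0000
UCL = c̄ + 3√c̄ = 15.0000 + 3 × √15.0000 = 15.0000 + 3 × 3.8730 = 26.6190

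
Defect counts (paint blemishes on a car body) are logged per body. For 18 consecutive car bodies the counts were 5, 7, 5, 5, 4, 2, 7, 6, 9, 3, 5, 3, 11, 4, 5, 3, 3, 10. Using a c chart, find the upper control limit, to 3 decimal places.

12.353

c̄ = (5 + 7 + 5 + 5 + 4 + 2 + 7 + 6 + 9 + 3 + 5 + 3 + 11 + 4 + 5 + 3 + 3 + 10) / 18 = 97 / 18 = 5.3889
UCL = c̄ + 3√c̄ = 5.3889 + 3 × √5.3889 = 5.3889 + 3 × 2.3214 = 12.3531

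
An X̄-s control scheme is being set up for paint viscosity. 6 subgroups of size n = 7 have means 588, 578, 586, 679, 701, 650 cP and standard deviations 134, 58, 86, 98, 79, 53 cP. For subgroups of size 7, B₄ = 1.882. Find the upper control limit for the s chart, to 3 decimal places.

s̄ = (134 + 58 + 86 + 98 + 79 + 53) / 6 = 84.6667
UCL_s = B₄·s̄ = 1.882 × 84.6667 = 159.3427

159.343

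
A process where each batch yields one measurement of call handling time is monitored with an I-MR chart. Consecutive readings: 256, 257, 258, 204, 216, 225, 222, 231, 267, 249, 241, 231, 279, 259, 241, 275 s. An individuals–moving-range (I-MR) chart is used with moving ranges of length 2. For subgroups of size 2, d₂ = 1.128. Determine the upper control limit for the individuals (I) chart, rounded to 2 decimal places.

294.26

X̄ = (256 + 257 + 258 + 204 + 216 + 225 + 222 + 231 + 267 + 249 + 241 + 231 + 279 + 259 + 241 + 275) / 16 = 244.4375
Moving ranges: 1, 1, 54, 12, 9, 3, 9, 36, 18, 8, 10, 48, 20, 18, 34; M̄R̄ = 281.0000 / 15 = 18.7333
UCL = X̄ + 3·M̄R̄/d₂ = 244.4375 + 3 × 18.7333 / 1.128 = 294.2602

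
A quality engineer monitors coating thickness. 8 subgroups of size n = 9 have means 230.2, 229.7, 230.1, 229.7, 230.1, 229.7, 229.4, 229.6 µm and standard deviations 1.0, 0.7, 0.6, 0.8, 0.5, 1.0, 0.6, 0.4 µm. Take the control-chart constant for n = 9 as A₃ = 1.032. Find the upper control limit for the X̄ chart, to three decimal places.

230.535

X̄̄ = (230.2 + 229.7 + 230.1 + 229.7 + 230.1 + 229.7 + 229.4 + 229.6) / 8 = 229.8125
s̄ = (1.0 + 0.7 + 0.6 + 0.8 + 0.5 + 1.0 + 0.6 + 0.4) / 8 = 0.7000
UCL = X̄̄ + A₃·s̄ = 229.8125 + 1.032 × 0.7000 = 230.5349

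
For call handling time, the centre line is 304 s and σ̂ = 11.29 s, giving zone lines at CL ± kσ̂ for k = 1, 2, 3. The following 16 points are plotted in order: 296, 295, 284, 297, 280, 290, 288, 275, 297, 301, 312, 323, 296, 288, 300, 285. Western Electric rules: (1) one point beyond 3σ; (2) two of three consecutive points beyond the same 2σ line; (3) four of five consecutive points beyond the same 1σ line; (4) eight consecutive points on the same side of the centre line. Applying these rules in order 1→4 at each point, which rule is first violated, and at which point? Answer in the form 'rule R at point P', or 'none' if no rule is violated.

Zone of each point (C = within 1σ̂, B = 1σ̂–2σ̂, A = 2σ̂–3σ̂, * = beyond 3σ̂; sign = side of CL): 1:-C, 2:-C, 3:-B, 4:-C, 5:-A, 6:-B, 7:-B, 8:-A, 9:-C, 10:-C, 11:+C, 12:+B, 13:-C, 14:-B, 15:-C, 16:-B
Rule 3 (four of five consecutive points beyond the same 1σ limit) is satisfied at point 7.

rule 3 at point 7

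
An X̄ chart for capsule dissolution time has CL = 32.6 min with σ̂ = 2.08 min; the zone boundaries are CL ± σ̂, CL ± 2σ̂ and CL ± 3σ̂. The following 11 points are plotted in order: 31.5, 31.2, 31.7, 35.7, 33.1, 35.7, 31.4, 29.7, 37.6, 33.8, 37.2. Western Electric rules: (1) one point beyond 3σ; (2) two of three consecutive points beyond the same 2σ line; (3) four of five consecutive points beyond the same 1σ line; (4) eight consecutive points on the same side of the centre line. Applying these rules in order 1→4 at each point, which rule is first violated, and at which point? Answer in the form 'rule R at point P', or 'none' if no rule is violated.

rule 2 at point 11

Zone of each point (C = within 1σ̂, B = 1σ̂–2σ̂, A = 2σ̂–3σ̂, * = beyond 3σ̂; sign = side of CL): 1:-C, 2:-C, 3:-C, 4:+B, 5:+C, 6:+B, 7:-C, 8:-B, 9:+A, 10:+C, 11:+A
Rule 2 (two of three consecutive points beyond the same 2σ limit) is satisfied at point 11.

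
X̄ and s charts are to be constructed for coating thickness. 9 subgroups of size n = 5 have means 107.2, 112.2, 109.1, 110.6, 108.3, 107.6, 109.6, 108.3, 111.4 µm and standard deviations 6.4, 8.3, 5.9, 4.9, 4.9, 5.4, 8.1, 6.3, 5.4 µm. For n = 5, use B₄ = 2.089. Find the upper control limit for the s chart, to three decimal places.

s̄ = (6.4 + 8.3 + 5.9 + 4.9 + 4.9 + 5.4 + 8.1 + 6.3 + 5.4) / 9 = 6.1778
UCL_s = B₄·s̄ = 2.089 × 6.1778 = 12.9054

12.905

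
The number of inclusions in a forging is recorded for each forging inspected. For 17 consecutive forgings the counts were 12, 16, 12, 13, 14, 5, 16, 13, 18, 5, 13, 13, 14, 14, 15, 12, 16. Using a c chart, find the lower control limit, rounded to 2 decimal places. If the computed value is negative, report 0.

c̄ = (12 + 16 + 12 + 13 + 14 + 5 + 16 + 13 + 18 + 5 + 13 + 13 + 14 + 14 + 15 + 12 + 16) / 17 = 221 / 17 = 13.0000
LCL = c̄ − 3√c̄ = 13.0000 − 3 × 3.6056 = 2.1833

2.18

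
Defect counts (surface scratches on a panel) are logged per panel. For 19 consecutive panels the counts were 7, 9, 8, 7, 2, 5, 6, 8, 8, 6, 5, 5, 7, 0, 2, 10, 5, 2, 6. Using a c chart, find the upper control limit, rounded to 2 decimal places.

c̄ = (7 + 9 + 8 + 7 + 2 + 5 + 6 + 8 + 8 + 6 + 5 + 5 + 7 + 0 + 2 + 10 + 5 + 2 + 6) / 19 = 108 / 19 = 5.6842
UCL = c̄ + 3√c̄ = 5.6842 + 3 × √5.6842 = 5.6842 + 3 × 2.3842 = 12.8367

12.84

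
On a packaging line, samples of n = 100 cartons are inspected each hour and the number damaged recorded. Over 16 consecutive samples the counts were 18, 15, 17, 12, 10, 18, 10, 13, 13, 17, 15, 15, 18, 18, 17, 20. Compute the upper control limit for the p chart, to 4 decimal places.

0.2620

p̄ = Σdᵢ / (k·n) = 246 / (16 × 100) = 0.15375
UCL = p̄ + 3·√(p̄(1−p̄)/n) = 0.15375 + 3 × √(0.15375×0.84625/100) = 0.15375 + 3 × 0.03607 = 0.26196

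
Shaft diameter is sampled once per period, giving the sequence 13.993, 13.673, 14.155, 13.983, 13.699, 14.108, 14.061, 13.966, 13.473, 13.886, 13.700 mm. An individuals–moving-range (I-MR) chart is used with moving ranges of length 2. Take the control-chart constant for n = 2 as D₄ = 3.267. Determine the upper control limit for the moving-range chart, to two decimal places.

0.95

Moving ranges: 0.320, 0.482, 0.172, 0.284, 0.409, 0.047, 0.095, 0.493, 0.413, 0.186; M̄R̄ = 2.9010 / 10 = 0.2901
UCL_MR = D₄·M̄R̄ = 3.267 × 0.2901 = 0.9478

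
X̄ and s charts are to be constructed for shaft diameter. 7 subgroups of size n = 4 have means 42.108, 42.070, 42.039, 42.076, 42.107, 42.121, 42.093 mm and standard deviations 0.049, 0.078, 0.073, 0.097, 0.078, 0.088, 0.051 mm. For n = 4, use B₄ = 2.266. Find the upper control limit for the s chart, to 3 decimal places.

s̄ = (0.049 + 0.078 + 0.073 + 0.097 + 0.078 + 0.088 + 0.051) / 7 = 0.0734
UCL_s = B₄·s̄ = 2.266 × 0.0734 = 0.1664

0.166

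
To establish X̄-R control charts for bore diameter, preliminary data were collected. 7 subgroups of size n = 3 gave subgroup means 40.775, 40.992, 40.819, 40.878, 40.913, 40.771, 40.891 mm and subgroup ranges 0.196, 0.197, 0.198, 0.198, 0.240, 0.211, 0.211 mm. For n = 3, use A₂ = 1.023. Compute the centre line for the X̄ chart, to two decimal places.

X̄̄ = (40.775 + 40.992 + 40.819 + 40.878 + 40.913 + 40.771 + 40.891) / 7 = 286.0390 / 7 = 40.8627
CL = X̄̄ = 40.8627

40.86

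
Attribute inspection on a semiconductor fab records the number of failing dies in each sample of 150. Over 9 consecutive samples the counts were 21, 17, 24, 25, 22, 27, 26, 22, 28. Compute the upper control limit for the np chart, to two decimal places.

36.92

p̄ = Σdᵢ / (k·n) = 212 / (9 × 150) = 0.15704
UCL = np̄ + 3·√(np̄(1−p̄)) = 23.5556 + 3 × √(23.5556×0.84296) = 23.5556 + 3 × 4.4561 = 36.9237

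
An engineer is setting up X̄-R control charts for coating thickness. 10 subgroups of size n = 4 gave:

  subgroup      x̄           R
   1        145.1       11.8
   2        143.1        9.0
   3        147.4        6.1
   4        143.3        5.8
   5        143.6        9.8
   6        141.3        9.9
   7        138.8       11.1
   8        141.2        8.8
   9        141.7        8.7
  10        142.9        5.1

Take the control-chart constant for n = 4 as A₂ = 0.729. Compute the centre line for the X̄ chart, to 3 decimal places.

X̄̄ = (145.1 + 143.1 + 147.4 + 143.3 + 143.6 + 141.3 + 138.8 + 141.2 + 141.7 + 142.9) / 10 = 1428.4000 / 10 = 142.8400
CL = X̄̄ = 142.8400

142.840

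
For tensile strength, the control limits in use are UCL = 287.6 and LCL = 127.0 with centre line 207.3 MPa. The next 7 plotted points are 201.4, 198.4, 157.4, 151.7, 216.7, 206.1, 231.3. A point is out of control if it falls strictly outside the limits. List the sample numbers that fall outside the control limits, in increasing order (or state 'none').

All 7 points lie within [127.0, 287.6].

none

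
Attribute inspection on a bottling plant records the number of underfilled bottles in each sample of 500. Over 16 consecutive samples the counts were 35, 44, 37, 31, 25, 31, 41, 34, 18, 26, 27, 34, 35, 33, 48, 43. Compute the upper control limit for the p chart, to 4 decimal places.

0.1015

p̄ = Σdᵢ / (k·n) = 542 / (16 × 500) = 0.06775
UCL = p̄ + 3·√(p̄(1−p̄)/n) = 0.06775 + 3 × √(0.06775×0.93225/500) = 0.06775 + 3 × 0.01124 = 0.10147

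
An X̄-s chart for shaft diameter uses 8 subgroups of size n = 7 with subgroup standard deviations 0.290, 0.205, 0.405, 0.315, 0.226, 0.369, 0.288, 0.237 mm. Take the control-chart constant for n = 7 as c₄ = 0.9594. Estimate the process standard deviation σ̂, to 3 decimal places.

0.304

s̄ = (0.290 + 0.205 + 0.405 + 0.315 + 0.226 + 0.369 + 0.288 + 0.237) / 8 = 0.2919
σ̂ = s̄ / c₄ = 0.2919 / 0.9594 = 0.3042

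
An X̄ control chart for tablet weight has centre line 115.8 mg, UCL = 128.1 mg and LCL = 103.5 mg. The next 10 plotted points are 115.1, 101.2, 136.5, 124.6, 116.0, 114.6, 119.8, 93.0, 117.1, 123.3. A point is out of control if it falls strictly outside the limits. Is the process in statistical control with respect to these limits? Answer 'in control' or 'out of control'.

Compare each point to [103.5, 128.1]: sample 2 = 101.2 < LCL; sample 3 = 136.5 > UCL; sample 8 = 93.0 < LCL.

out of control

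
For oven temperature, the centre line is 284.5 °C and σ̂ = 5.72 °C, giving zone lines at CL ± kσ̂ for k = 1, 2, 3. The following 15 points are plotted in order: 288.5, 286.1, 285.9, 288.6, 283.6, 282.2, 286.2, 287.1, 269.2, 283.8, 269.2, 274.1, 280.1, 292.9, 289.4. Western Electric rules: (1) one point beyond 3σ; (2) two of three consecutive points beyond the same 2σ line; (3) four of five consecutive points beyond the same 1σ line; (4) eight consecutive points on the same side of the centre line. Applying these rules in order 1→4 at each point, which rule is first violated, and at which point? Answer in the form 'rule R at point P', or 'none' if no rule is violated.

Zone of each point (C = within 1σ̂, B = 1σ̂–2σ̂, A = 2σ̂–3σ̂, * = beyond 3σ̂; sign = side of CL): 1:+C, 2:+C, 3:+C, 4:+C, 5:-C, 6:-C, 7:+C, 8:+C, 9:-A, 10:-C, 11:-A, 12:-B, 13:-C, 14:+B, 15:+C
Rule 2 (two of three consecutive points beyond the same 2σ limit) is satisfied at point 11.

rule 2 at point 11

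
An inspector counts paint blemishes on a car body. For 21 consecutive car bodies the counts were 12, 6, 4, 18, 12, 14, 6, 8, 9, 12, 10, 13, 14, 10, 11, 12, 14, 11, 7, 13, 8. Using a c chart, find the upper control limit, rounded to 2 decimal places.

20.46

c̄ = (12 + 6 + 4 + 18 + 12 + 14 + 6 + 8 + 9 + 12 + 10 + 13 + 14 + 10 + 11 + 12 + 14 + 11 + 7 + 13 + 8) / 21 = 224 / 21 = 10.6667
UCL = c̄ + 3√c̄ = 10.6667 + 3 × √10.6667 = 10.6667 + 3 × 3.2660 = 20.4646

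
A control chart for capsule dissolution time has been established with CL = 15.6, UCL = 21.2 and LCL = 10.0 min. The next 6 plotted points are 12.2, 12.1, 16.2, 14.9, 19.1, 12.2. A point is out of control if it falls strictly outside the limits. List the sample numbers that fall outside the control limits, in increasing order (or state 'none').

All 6 points lie within [10.0, 21.2].

none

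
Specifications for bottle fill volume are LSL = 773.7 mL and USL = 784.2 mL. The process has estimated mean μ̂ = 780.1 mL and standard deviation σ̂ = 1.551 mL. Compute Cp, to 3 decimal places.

Cp = (USL − LSL) / (6σ̂) = (784.2 − 773.7) / (6 × 1.551) = 10.5000 / 9.3060 = 1.1283

1.128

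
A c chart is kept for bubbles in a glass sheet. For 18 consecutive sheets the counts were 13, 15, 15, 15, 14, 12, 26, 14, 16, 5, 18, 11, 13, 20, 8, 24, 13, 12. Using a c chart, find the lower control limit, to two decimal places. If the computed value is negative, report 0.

3.18

c̄ = (13 + 15 + 15 + 15 + 14 + 12 + 26 + 14 + 16 + 5 + 18 + 11 + 13 + 20 + 8 + 24 + 13 + 12) / 18 = 264 / 18 = 14.6667
LCL = c̄ − 3√c̄ = 14.6667 − 3 × 3.8297 = 3.1775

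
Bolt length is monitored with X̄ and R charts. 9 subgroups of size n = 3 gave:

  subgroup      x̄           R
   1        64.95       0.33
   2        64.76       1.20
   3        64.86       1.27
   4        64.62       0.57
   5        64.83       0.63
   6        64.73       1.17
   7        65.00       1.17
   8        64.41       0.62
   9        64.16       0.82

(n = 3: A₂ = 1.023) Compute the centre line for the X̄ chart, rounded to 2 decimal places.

X̄̄ = (64.95 + 64.76 + 64.86 + 64.62 + 64.83 + 64.73 + 65.00 + 64.41 + 64.16) / 9 = 582.3200 / 9 = 64.7022
CL = X̄̄ = 64.7022

64.70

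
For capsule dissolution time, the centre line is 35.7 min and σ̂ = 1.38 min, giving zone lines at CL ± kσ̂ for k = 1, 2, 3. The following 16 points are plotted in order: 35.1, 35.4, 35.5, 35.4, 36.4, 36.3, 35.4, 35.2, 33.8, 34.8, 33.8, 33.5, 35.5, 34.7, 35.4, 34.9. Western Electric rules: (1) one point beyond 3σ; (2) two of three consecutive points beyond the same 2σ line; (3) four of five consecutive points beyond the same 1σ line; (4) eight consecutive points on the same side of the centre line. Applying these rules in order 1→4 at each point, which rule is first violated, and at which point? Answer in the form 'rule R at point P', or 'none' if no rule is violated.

Zone of each point (C = within 1σ̂, B = 1σ̂–2σ̂, A = 2σ̂–3σ̂, * = beyond 3σ̂; sign = side of CL): 1:-C, 2:-C, 3:-C, 4:-C, 5:+C, 6:+C, 7:-C, 8:-C, 9:-B, 10:-C, 11:-B, 12:-B, 13:-C, 14:-C, 15:-C, 16:-C
Rule 4 (eight consecutive points on the same side of the centre line) is satisfied at point 14.

rule 4 at point 14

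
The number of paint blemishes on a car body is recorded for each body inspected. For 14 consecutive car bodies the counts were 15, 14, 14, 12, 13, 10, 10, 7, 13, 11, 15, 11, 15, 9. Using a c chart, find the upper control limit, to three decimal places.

c̄ = (15 + 14 + 14 + 12 + 13 + 10 + 10 + 7 + 13 + 11 + 15 + 11 + 15 + 9) / 14 = 169 / 14 = 12.0714
UCL = c̄ + 3√c̄ = 12.0714 + 3 × √12.0714 = 12.0714 + 3 × 3.4744 = 22.4946

22.495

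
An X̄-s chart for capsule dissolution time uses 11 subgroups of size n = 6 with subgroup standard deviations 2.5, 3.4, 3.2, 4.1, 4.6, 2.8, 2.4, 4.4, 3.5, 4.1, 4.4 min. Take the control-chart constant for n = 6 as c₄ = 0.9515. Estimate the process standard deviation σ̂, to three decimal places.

s̄ = (2.5 + 3.4 + 3.2 + 4.1 + 4.6 + 2.8 + 2.4 + 4.4 + 3.5 + 4.1 + 4.4) / 11 = 3.5818
σ̂ = s̄ / c₄ = 3.5818 / 0.9515 = 3.7644

3.764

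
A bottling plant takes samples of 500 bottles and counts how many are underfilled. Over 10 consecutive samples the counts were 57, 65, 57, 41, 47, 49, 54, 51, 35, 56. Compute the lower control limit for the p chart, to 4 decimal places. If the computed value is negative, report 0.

0.0617

p̄ = Σdᵢ / (k·n) = 512 / (10 × 500) = 0.10240
LCL = p̄ − 3·√(p̄(1−p̄)/n) = 0.10240 − 3 × 0.01356 = 0.06172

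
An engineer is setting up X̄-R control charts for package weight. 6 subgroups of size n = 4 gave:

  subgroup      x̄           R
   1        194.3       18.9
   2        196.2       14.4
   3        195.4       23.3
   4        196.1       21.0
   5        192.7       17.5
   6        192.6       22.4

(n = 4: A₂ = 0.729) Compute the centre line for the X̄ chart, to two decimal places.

194.55

X̄̄ = (194.3 + 196.2 + 195.4 + 196.1 + 192.7 + 192.6) / 6 = 1167.3000 / 6 = 194.5500
CL = X̄̄ = 194.5500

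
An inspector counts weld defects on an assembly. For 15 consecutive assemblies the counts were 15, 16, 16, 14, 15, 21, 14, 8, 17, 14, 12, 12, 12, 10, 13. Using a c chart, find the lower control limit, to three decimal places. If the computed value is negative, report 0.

c̄ = (15 + 16 + 16 + 14 + 15 + 21 + 14 + 8 + 17 + 14 + 12 + 12 + 12 + 10 + 13) / 15 = 209 / 15 = 13.9333
LCL = c̄ − 3√c̄ = 13.9333 − 3 × 3.7327 = 2.7351

2.735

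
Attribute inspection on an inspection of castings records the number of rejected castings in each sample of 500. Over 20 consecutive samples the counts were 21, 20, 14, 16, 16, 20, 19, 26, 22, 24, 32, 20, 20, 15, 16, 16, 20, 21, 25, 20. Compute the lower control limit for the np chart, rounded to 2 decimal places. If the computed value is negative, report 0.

6.96

p̄ = Σdᵢ / (k·n) = 403 / (20 × 500) = 0.04030
LCL = np̄ − 3·√(np̄(1−p̄)) = 20.1500 − 3 × 4.3975 = 6.9575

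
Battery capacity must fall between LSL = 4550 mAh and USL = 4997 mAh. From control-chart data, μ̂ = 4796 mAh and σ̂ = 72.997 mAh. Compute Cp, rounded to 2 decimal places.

Cp = (USL − LSL) / (6σ̂) = (4997 − 4550) / (6 × 72.997) = 447.0000 / 437.9820 = 1.0206

1.02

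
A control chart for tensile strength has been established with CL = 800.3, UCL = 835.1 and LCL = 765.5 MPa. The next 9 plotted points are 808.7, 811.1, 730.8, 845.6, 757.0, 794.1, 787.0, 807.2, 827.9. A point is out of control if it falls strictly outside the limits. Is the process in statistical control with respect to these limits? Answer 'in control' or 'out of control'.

Compare each point to [765.5, 835.1]: sample 3 = 730.8 < LCL; sample 4 = 845.6 > UCL; sample 5 = 757.0 < LCL.

out of control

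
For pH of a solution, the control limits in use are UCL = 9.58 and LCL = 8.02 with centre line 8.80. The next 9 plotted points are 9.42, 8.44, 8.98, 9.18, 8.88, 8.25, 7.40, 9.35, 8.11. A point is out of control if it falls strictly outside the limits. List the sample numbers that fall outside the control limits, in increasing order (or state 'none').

7

Compare each point to [8.02, 9.58]: sample 7 = 7.40 < LCL.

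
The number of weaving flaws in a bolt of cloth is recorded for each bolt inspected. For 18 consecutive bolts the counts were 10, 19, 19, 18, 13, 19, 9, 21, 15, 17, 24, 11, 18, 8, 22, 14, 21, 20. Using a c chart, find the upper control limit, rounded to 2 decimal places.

28.76

c̄ = (10 + 19 + 19 + 18 + 13 + 19 + 9 + 21 + 15 + 17 + 24 + 11 + 18 + 8 + 22 + 14 + 21 + 20) / 18 = 298 / 18 = 16.5556
UCL = c̄ + 3√c̄ = 16.5556 + 3 × √16.5556 = 16.5556 + 3 × 4.0689 = 28.7621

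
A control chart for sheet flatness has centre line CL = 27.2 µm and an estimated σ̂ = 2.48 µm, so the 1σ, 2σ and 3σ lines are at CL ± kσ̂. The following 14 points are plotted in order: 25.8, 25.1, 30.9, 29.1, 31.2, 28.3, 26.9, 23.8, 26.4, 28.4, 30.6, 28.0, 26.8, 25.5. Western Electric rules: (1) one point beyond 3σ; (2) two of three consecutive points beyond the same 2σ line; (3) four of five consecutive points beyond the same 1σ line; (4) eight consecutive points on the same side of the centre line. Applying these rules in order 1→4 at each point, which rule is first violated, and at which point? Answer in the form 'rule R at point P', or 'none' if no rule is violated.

none

Zone of each point (C = within 1σ̂, B = 1σ̂–2σ̂, A = 2σ̂–3σ̂, * = beyond 3σ̂; sign = side of CL): 1:-C, 2:-C, 3:+B, 4:+C, 5:+B, 6:+C, 7:-C, 8:-B, 9:-C, 10:+C, 11:+B, 12:+C, 13:-C, 14:-C
No rule fires across all 14 points.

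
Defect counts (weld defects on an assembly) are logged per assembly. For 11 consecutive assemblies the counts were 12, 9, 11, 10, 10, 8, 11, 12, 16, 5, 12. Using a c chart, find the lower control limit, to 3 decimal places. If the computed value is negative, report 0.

c̄ = (12 + 9 + 11 + 10 + 10 + 8 + 11 + 12 + 16 + 5 + 12) / 11 = 116 / 11 = 10.5455
LCL = c̄ − 3√c̄ = 10.5455 − 3 × 3.2474 = 0.8033

0.803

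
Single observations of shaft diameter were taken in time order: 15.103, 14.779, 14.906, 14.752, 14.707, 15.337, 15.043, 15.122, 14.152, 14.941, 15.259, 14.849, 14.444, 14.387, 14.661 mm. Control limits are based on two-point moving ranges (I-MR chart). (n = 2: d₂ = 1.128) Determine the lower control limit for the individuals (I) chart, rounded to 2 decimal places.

X̄ = (15.103 + 14.779 + 14.906 + 14.752 + 14.707 + 15.337 + 15.043 + 15.122 + 14.152 + 14.941 + 15.259 + 14.849 + 14.444 + 14.387 + 14.661) / 15 = 14.8295
Moving ranges: 0.324, 0.127, 0.154, 0.045, 0.630, 0.294, 0.079, 0.970, 0.789, 0.318, 0.410, 0.405, 0.057, 0.274; M̄R̄ = 4.8760 / 14 = 0.3483
LCL = X̄ − 3·M̄R̄/d₂ = 14.8295 − 3 × 0.3483 / 1.128 = 13.9032

13.90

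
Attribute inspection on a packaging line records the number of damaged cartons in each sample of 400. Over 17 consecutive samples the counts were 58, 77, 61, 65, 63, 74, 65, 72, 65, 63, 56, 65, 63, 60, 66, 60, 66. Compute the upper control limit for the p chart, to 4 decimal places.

p̄ = Σdᵢ / (k·n) = 1099 / (17 × 400) = 0.16162
UCL = p̄ + 3·√(p̄(1−p̄)/n) = 0.16162 + 3 × √(0.16162×0.83838/400) = 0.16162 + 3 × 0.01840 = 0.21683

0.2168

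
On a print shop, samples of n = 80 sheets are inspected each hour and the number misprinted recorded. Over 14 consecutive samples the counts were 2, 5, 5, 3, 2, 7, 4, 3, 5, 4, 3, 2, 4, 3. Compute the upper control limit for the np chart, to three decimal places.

9.360

p̄ = Σdᵢ / (k·n) = 52 / (14 × 80) = 0.04643
UCL = np̄ + 3·√(np̄(1−p̄)) = 3.7143 + 3 × √(3.7143×0.95357) = 3.7143 + 3 × 1.8820 = 9.3602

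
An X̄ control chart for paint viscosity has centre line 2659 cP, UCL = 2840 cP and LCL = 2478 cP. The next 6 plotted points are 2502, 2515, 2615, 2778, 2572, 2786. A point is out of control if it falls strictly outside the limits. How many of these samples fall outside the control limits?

0

All 6 points lie within [2478, 2840].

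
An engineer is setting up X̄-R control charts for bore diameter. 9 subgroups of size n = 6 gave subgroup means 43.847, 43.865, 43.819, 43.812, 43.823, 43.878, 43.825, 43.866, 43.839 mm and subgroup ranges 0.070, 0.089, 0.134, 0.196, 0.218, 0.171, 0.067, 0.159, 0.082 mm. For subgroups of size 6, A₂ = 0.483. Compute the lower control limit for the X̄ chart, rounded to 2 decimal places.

43.78

X̄̄ = (43.847 + 43.865 + 43.819 + 43.812 + 43.823 + 43.878 + 43.825 + 43.866 + 43.839) / 9 = 394.5740 / 9 = 43.8416
R̄ = (0.070 + 0.089 + 0.134 + 0.196 + 0.218 + 0.171 + 0.067 + 0.159 + 0.082) / 9 = 1.1860 / 9 = 0.1318
LCL = X̄̄ − A₂·R̄ = 43.8416 − 0.483 × 0.1318 = 43.7779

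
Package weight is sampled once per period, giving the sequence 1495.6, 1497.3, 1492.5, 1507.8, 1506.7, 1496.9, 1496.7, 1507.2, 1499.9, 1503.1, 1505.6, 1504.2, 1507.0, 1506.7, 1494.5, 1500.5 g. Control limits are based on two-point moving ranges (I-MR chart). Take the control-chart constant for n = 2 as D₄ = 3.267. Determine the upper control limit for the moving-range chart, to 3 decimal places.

17.228

Moving ranges: 1.7, 4.8, 15.3, 1.1, 9.8, 0.2, 10.5, 7.3, 3.2, 2.5, 1.4, 2.8, 0.3, 12.2, 6.0; M̄R̄ = 79.1000 / 15 = 5.2733
UCL_MR = D₄·M̄R̄ = 3.267 × 5.2733 = 17.2280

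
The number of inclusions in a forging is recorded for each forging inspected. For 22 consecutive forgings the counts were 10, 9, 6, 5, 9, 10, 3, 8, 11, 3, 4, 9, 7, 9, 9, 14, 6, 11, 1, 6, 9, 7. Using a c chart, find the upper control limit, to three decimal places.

15.786

c̄ = (10 + 9 + 6 + 5 + 9 + 10 + 3 + 8 + 11 + 3 + 4 + 9 + 7 + 9 + 9 + 14 + 6 + 11 + 1 + 6 + 9 + 7) / 22 = 166 / 22 = 7.5455
UCL = c̄ + 3√c̄ = 7.5455 + 3 × √7.5455 = 7.5455 + 3 × 2.7469 = 15.7862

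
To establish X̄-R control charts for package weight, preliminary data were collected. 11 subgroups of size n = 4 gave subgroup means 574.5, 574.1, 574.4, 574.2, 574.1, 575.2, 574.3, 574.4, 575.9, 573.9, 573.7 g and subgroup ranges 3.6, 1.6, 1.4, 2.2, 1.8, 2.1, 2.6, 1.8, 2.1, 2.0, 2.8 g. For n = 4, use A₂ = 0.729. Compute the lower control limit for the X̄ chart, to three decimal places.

X̄̄ = (574.5 + 574.1 + 574.4 + 574.2 + 574.1 + 575.2 + 574.3 + 574.4 + 575.9 + 573.9 + 573.7) / 11 = 6318.7000 / 11 = 574.4273
R̄ = (3.6 + 1.6 + 1.4 + 2.2 + 1.8 + 2.1 + 2.6 + 1.8 + 2.1 + 2.0 + 2.8) / 11 = 24.0000 / 11 = 2.1818
LCL = X̄̄ − A₂·R̄ = 574.4273 − 0.729 × 2.1818 = 572.8367

572.837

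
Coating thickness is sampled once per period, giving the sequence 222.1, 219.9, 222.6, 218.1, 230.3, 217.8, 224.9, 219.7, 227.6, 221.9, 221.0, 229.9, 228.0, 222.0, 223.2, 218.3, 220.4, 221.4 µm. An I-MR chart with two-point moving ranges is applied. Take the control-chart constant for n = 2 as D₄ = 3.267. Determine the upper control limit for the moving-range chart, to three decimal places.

16.700

Moving ranges: 2.2, 2.7, 4.5, 12.2, 12.5, 7.1, 5.2, 7.9, 5.7, 0.9, 8.9, 1.9, 6.0, 1.2, 4.9, 2.1, 1.0; M̄R̄ = 86.9000 / 17 = 5.1118
UCL_MR = D₄·M̄R̄ = 3.267 × 5.1118 = 16.7001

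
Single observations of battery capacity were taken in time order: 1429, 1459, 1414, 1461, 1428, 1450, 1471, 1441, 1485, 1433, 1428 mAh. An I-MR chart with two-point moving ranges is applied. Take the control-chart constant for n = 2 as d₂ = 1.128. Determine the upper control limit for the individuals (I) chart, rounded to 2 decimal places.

1532.86

X̄ = (1429 + 1459 + 1414 + 1461 + 1428 + 1450 + 1471 + 1441 + 1485 + 1433 + 1428) / 11 = 1445.3636
Moving ranges: 30, 45, 47, 33, 22, 21, 30, 44, 52, 5; M̄R̄ = 329.0000 / 10 = 32.9000
UCL = X̄ + 3·M̄R̄/d₂ = 1445.3636 + 3 × 32.9000 / 1.128 = 1532.8636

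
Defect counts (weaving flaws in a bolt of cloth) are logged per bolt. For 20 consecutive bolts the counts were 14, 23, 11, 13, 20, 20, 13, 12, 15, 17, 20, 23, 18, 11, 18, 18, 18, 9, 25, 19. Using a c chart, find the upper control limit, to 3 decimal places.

29.165

c̄ = (14 + 23 + 11 + 13 + 20 + 20 + 13 + 12 + 15 + 17 + 20 + 23 + 18 + 11 + 18 + 18 + 18 + 9 + 25 + 19) / 20 = 337 / 20 = 16.8500
UCL = c̄ + 3√c̄ = 16.8500 + 3 × √16.8500 = 16.8500 + 3 × 4.1049 = 29.1646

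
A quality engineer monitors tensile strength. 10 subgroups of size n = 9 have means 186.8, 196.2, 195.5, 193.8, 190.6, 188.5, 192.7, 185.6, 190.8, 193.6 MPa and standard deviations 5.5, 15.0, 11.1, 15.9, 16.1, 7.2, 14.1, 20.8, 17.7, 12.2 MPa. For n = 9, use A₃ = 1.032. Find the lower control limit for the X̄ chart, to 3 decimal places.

177.416

X̄̄ = (186.8 + 196.2 + 195.5 + 193.8 + 190.6 + 188.5 + 192.7 + 185.6 + 190.8 + 193.6) / 10 = 191.4100
s̄ = (5.5 + 15.0 + 11.1 + 15.9 + 16.1 + 7.2 + 14.1 + 20.8 + 17.7 + 12.2) / 10 = 13.5600
LCL = X̄̄ − A₃·s̄ = 191.4100 − 1.032 × 13.5600 = 177.4161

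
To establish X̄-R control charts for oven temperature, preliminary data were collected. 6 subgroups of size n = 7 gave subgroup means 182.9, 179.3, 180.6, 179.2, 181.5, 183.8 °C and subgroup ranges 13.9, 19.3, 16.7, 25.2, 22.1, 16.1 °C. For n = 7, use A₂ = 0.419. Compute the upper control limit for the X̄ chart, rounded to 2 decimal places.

189.13

X̄̄ = (182.9 + 179.3 + 180.6 + 179.2 + 181.5 + 183.8) / 6 = 1087.3000 / 6 = 181.2167
R̄ = (13.9 + 19.3 + 16.7 + 25.2 + 22.1 + 16.1) / 6 = 113.3000 / 6 = 18.8833
UCL = X̄̄ + A₂·R̄ = 181.2167 + 0.419 × 18.8833 = 189.1288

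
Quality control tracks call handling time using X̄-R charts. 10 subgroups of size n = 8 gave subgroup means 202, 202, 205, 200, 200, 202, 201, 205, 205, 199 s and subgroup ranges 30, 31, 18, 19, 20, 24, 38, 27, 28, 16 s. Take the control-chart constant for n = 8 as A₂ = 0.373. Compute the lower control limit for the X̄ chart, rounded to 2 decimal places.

X̄̄ = (202 + 202 + 205 + 200 + 200 + 202 + 201 + 205 + 205 + 199) / 10 = 2021.0000 / 10 = 202.1000
R̄ = (30 + 31 + 18 + 19 + 20 + 24 + 38 + 27 + 28 + 16) / 10 = 251.0000 / 10 = 25.1000
LCL = X̄̄ − A₂·R̄ = 202.1000 − 0.373 × 25.1000 = 192.7377

192.74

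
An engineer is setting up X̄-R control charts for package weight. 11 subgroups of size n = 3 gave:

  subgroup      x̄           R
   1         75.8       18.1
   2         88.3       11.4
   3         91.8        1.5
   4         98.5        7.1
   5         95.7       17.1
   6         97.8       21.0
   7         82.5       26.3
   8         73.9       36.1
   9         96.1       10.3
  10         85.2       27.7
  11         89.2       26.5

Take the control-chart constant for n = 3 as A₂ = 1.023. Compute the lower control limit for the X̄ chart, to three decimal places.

X̄̄ = (75.8 + 88.3 + 91.8 + 98.5 + 95.7 + 97.8 + 82.5 + 73.9 + 96.1 + 85.2 + 89.2) / 11 = 974.8000 / 11 = 88.6182
R̄ = (18.1 + 11.4 + 1.5 + 7.1 + 17.1 + 21.0 + 26.3 + 36.1 + 10.3 + 27.7 + 26.5) / 11 = 203.1000 / 11 = 18.4636
LCL = X̄̄ − A₂·R̄ = 88.6182 − 1.023 × 18.4636 = 69.7299

69.730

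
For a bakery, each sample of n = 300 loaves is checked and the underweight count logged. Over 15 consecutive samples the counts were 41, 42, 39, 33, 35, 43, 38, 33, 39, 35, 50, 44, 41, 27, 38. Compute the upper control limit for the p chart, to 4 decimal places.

p̄ = Σdᵢ / (k·n) = 578 / (15 × 300) = 0.12844
UCL = p̄ + 3·√(p̄(1−p̄)/n) = 0.12844 + 3 × √(0.12844×0.87156/300) = 0.12844 + 3 × 0.01932 = 0.18640

0.1864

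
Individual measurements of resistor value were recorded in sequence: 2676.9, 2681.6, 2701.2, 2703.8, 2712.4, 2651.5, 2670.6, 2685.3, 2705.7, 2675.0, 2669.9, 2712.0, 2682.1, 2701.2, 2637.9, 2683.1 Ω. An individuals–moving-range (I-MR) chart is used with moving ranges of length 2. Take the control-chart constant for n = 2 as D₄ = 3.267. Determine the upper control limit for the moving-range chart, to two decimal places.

84.07

Moving ranges: 4.7, 19.6, 2.6, 8.6, 60.9, 19.1, 14.7, 20.4, 30.7, 5.1, 42.1, 29.9, 19.1, 63.3, 45.2; M̄R̄ = 386.0000 / 15 = 25.7333
UCL_MR = D₄·M̄R̄ = 3.267 × 25.7333 = 84.0708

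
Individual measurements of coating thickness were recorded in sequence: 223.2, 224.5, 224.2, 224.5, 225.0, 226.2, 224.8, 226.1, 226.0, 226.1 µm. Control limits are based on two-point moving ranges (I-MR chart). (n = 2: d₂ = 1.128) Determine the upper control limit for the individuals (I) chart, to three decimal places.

X̄ = (223.2 + 224.5 + 224.2 + 224.5 + 225.0 + 226.2 + 224.8 + 226.1 + 226.0 + 226.1) / 10 = 225.0600
Moving ranges: 1.3, 0.3, 0.3, 0.5, 1.2, 1.4, 1.3, 0.1, 0.1; M̄R̄ = 6.5000 / 9 = 0.7222
UCL = X̄ + 3·M̄R̄/d₂ = 225.0600 + 3 × 0.7222 / 1.128 = 226.9808

226.981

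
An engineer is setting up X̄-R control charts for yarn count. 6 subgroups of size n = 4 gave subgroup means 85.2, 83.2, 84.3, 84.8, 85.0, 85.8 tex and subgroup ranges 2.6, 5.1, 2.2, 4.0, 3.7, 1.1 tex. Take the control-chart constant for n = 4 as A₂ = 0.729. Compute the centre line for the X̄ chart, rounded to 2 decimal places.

84.72

X̄̄ = (85.2 + 83.2 + 84.3 + 84.8 + 85.0 + 85.8) / 6 = 508.3000 / 6 = 84.7167
CL = X̄̄ = 84.7167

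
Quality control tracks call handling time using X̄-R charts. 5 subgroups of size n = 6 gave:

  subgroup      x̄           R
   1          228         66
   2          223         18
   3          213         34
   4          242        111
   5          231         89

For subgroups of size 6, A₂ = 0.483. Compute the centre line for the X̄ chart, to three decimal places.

X̄̄ = (228 + 223 + 213 + 242 + 231) / 5 = 1137.0000 / 5 = 227.4000
CL = X̄̄ = 227.4000

227.400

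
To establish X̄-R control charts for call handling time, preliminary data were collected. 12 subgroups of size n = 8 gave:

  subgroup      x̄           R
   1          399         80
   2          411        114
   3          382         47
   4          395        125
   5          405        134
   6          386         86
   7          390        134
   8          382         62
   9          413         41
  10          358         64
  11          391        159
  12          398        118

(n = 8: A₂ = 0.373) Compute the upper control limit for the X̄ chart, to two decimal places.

X̄̄ = (399 + 411 + 382 + 395 + 405 + 386 + 390 + 382 + 413 + 358 + 391 + 398) / 12 = 4710.0000 / 12 = 392.5000
R̄ = (80 + 114 + 47 + 125 + 134 + 86 + 134 + 62 + 41 + 64 + 159 + 118) / 12 = 1164.0000 / 12 = 97.0000
UCL = X̄̄ + A₂·R̄ = 392.5000 + 0.373 × 97.0000 = 428.6810

428.68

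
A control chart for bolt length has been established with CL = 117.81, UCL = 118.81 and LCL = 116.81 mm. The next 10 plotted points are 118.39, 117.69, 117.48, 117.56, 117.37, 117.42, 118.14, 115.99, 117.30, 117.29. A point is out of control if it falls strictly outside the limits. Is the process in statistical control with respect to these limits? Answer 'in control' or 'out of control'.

Compare each point to [116.81, 118.81]: sample 8 = 115.99 < LCL.

out of control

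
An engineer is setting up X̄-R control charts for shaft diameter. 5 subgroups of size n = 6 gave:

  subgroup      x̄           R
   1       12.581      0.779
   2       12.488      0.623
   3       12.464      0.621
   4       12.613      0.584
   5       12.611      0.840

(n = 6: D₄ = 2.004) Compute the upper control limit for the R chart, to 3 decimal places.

1.382

R̄ = (0.779 + 0.623 + 0.621 + 0.584 + 0.840) / 5 = 3.4470 / 5 = 0.6894
UCL_R = D₄·R̄ = 2.004 × 0.6894 = 1.3816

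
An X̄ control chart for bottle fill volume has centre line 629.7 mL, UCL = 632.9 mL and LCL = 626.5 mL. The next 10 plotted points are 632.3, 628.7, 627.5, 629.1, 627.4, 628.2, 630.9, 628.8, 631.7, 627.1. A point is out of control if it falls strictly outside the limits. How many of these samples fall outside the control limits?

0

All 10 points lie within [626.5, 632.9].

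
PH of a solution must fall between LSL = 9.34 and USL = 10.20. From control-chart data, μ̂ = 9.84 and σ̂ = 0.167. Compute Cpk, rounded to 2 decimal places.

0.72

Cpu = (USL − μ̂) / (3σ̂) = (10.20 − 9.84) / (3 × 0.167) = 0.7186; Cpl = (μ̂ − LSL) / (3σ̂) = (9.84 − 9.34) / (3 × 0.167) = 0.9980; Cpk = min(Cpu, Cpl) = 0.7186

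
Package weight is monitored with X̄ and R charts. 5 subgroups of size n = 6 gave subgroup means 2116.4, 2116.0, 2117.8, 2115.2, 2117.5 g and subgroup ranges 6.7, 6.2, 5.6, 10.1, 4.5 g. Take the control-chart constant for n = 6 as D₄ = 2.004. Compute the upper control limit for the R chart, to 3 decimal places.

R̄ = (6.7 + 6.2 + 5.6 + 10.1 + 4.5) / 5 = 33.1000 / 5 = 6.6200
UCL_R = D₄·R̄ = 2.004 × 6.6200 = 13.2665

13.266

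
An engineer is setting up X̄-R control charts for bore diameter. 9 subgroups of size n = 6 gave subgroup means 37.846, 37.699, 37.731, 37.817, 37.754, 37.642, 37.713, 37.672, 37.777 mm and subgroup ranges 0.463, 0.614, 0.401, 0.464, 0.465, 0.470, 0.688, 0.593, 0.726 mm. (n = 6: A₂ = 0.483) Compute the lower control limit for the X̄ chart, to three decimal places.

X̄̄ = (37.846 + 37.699 + 37.731 + 37.817 + 37.754 + 37.642 + 37.713 + 37.672 + 37.777) / 9 = 339.6510 / 9 = 37.7390
R̄ = (0.463 + 0.614 + 0.401 + 0.464 + 0.465 + 0.470 + 0.688 + 0.593 + 0.726) / 9 = 4.8840 / 9 = 0.5427
LCL = X̄̄ − A₂·R̄ = 37.7390 − 0.483 × 0.5427 = 37.4769

37.477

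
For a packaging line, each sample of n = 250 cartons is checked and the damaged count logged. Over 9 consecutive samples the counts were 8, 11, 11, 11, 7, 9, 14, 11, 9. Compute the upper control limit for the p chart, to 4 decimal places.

p̄ = Σdᵢ / (k·n) = 91 / (9 × 250) = 0.04044
UCL = p̄ + 3·√(p̄(1−p̄)/n) = 0.04044 + 3 × √(0.04044×0.95956/250) = 0.04044 + 3 × 0.01246 = 0.07782

0.0778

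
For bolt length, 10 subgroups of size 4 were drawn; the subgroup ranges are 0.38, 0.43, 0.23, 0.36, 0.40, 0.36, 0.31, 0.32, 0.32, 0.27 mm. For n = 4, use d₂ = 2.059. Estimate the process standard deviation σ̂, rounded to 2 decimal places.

R̄ = (0.38 + 0.43 + 0.23 + 0.36 + 0.40 + 0.36 + 0.31 + 0.32 + 0.32 + 0.27) / 10 = 0.3380
σ̂ = R̄ / d₂ = 0.3380 / 2.059 = 0.1642

0.16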